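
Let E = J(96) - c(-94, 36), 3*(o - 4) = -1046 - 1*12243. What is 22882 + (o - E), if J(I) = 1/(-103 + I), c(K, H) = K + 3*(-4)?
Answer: 385360/21 ≈ 18350.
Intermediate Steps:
o = -13277/3 (o = 4 + (-1046 - 1*12243)/3 = 4 + (-1046 - 12243)/3 = 4 + (1/3)*(-13289) = 4 - 13289/3 = -13277/3 ≈ -4425.7)
c(K, H) = -12 + K (c(K, H) = K - 12 = -12 + K)
E = 741/7 (E = 1/(-103 + 96) - (-12 - 94) = 1/(-7) - 1*(-106) = -1/7 + 106 = 741/7 ≈ 105.86)
22882 + (o - E) = 22882 + (-13277/3 - 1*741/7) = 22882 + (-13277/3 - 741/7) = 22882 - 95162/21 = 385360/21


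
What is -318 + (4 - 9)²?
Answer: -293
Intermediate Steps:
-318 + (4 - 9)² = -318 + (-5)² = -318 + 25 = -293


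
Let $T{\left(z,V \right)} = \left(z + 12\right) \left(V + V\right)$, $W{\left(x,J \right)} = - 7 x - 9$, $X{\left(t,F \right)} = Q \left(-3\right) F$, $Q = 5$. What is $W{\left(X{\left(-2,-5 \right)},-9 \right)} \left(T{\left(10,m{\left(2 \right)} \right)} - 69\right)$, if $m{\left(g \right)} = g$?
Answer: $-10146$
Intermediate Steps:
$X{\left(t,F \right)} = - 15 F$ ($X{\left(t,F \right)} = 5 \left(-3\right) F = - 15 F$)
$W{\left(x,J \right)} = -9 - 7 x$
$T{\left(z,V \right)} = 2 V \left(12 + z\right)$ ($T{\left(z,V \right)} = \left(12 + z\right) 2 V = 2 V \left(12 + z\right)$)
$W{\left(X{\left(-2,-5 \right)},-9 \right)} \left(T{\left(10,m{\left(2 \right)} \right)} - 69\right) = \left(-9 - 7 \left(\left(-15\right) \left(-5\right)\right)\right) \left(2 \cdot 2 \left(12 + 10\right) - 69\right) = \left(-9 - 525\right) \left(2 \cdot 2 \cdot 22 - 69\right) = \left(-9 - 525\right) \left(88 - 69\right) = \left(-534\right) 19 = -10146$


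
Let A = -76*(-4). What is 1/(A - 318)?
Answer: -1/14 ≈ -0.071429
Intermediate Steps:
A = 304 (A = -19*(-16) = 304)
1/(A - 318) = 1/(304 - 318) = 1/(-14) = -1/14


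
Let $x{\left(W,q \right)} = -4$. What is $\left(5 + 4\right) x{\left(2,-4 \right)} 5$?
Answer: $-180$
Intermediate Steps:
$\left(5 + 4\right) x{\left(2,-4 \right)} 5 = \left(5 + 4\right) \left(-4\right) 5 = 9 \left(-4\right) 5 = \left(-36\right) 5 = -180$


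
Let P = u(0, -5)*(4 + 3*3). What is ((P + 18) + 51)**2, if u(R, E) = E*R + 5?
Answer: 17956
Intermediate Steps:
u(R, E) = 5 + E*R
P = 65 (P = (5 - 5*0)*(4 + 3*3) = (5 + 0)*(4 + 9) = 5*13 = 65)
((P + 18) + 51)**2 = ((65 + 18) + 51)**2 = (83 + 51)**2 = 134**2 = 17956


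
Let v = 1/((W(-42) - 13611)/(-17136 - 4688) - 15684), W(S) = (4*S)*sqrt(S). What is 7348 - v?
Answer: 31882562557601480252/4338944240737979 + 1222144*I*sqrt(42)/39050498166641811 ≈ 7348.0 + 2.0282e-10*I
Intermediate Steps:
W(S) = 4*S**(3/2)
v = 1/(-342274005/21824 + 21*I*sqrt(42)/2728) (v = 1/((4*(-42)**(3/2) - 13611)/(-17136 - 4688) - 15684) = 1/((4*(-42*I*sqrt(42)) - 13611)/(-21824) - 15684) = 1/((-168*I*sqrt(42) - 13611)*(-1/21824) - 15684) = 1/((-13611 - 168*I*sqrt(42))*(-1/21824) - 15684) = 1/((13611/21824 + 21*I*sqrt(42)/2728) - 15684) = 1/(-342274005/21824 + 21*I*sqrt(42)/2728) ≈ -6.3762e-5 - 2.0e-10*I)
7348 - v = 7348 - (-276658810560/4338944240737979 - 1222144*I*sqrt(42)/39050498166641811) = 7348 + (276658810560/4338944240737979 + 1222144*I*sqrt(42)/39050498166641811) = 31882562557601480252/4338944240737979 + 1222144*I*sqrt(42)/39050498166641811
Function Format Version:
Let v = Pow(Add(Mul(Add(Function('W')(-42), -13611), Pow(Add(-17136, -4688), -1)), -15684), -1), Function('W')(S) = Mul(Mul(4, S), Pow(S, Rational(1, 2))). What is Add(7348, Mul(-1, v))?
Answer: Add(Rational(31882562557601480252, 4338944240737979), Mul(Rational(1222144, 39050498166641811), I, Pow(42, Rational(1, 2)))) ≈ Add(7348.0, Mul(2.0282e-10, I))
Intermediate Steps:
Function('W')(S) = Mul(4, Pow(S, Rational(3, 2)))
v = Pow(Add(Rational(-342274005, 21824), Mul(Rational(21, 2728), I, Pow(42, Rational(1, 2)))), -1) (v = Pow(Add(Mul(Add(Mul(4, Pow(-42, Rational(3, 2))), -13611), Pow(Add(-17136, -4688), -1)), -15684), -1) = Pow(Add(Mul(Add(Mul(4, Mul(-42, I, Pow(42, Rational(1, 2)))), -13611), Pow(-21824, -1)), -15684), -1) = Pow(Add(Mul(Add(Mul(-168, I, Pow(42, Rational(1, 2))), -13611), Rational(-1, 21824)), -15684), -1) = Pow(Add(Mul(Add(-13611, Mul(-168, I, Pow(42, Rational(1, 2)))), Rational(-1, 21824)), -15684), -1) = Pow(Add(Add(Rational(13611, 21824), Mul(Rational(21, 2728), I, Pow(42, Rational(1, 2)))), -15684), -1) = Pow(Add(Rational(-342274005, 21824), Mul(Rational(21, 2728), I, Pow(42, Rational(1, 2)))), -1) ≈ Add(-6.3762e-5, Mul(-2.e-10, I)))
Add(7348, Mul(-1, v)) = Add(7348, Mul(-1, Add(Rational(-276658810560, 4338944240737979), Mul(Rational(-1222144, 39050498166641811), I, Pow(42, Rational(1, 2)))))) = Add(7348, Add(Rational(276658810560, 4338944240737979), Mul(Rational(1222144, 39050498166641811), I, Pow(42, Rational(1, 2))))) = Add(Rational(31882562557601480252, 4338944240737979), Mul(Rational(1222144, 39050498166641811), I, Pow(42, Rational(1, 2))))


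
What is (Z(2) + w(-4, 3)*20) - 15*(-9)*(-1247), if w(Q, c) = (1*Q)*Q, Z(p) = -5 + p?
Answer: -168028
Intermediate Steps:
w(Q, c) = Q**2 (w(Q, c) = Q*Q = Q**2)
(Z(2) + w(-4, 3)*20) - 15*(-9)*(-1247) = ((-5 + 2) + (-4)**2*20) - 15*(-9)*(-1247) = (-3 + 16*20) + 135*(-1247) = (-3 + 320) - 168345 = 317 - 168345 = -168028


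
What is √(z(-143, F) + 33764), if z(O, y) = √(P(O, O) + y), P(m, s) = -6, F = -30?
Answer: √(33764 + 6*I) ≈ 183.75 + 0.016*I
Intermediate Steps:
z(O, y) = √(-6 + y)
√(z(-143, F) + 33764) = √(√(-6 - 30) + 33764) = √(√(-36) + 33764) = √(6*I + 33764) = √(33764 + 6*I)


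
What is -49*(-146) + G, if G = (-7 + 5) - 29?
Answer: 7123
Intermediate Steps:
G = -31 (G = -2 - 29 = -31)
-49*(-146) + G = -49*(-146) - 31 = 7154 - 31 = 7123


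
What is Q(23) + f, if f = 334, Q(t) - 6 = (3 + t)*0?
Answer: 340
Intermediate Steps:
Q(t) = 6 (Q(t) = 6 + (3 + t)*0 = 6 + 0 = 6)
Q(23) + f = 6 + 334 = 340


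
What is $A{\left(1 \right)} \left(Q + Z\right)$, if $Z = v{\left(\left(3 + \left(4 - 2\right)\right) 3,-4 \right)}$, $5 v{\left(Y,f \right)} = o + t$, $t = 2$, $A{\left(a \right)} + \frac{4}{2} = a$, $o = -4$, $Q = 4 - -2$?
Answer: $- \frac{28}{5} \approx -5.6$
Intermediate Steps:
$Q = 6$ ($Q = 4 + 2 = 6$)
$A{\left(a \right)} = -2 + a$
$v{\left(Y,f \right)} = - \frac{2}{5}$ ($v{\left(Y,f \right)} = \frac{-4 + 2}{5} = \frac{1}{5} \left(-2\right) = - \frac{2}{5}$)
$Z = - \frac{2}{5} \approx -0.4$
$A{\left(1 \right)} \left(Q + Z\right) = \left(-2 + 1\right) \left(6 - \frac{2}{5}\right) = \left(-1\right) \frac{28}{5} = - \frac{28}{5}$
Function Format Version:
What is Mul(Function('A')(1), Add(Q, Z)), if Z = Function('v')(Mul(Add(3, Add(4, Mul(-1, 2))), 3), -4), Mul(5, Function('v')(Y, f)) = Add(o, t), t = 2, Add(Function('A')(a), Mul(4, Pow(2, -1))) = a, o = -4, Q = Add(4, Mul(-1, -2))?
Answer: Rational(-28, 5) ≈ -5.6000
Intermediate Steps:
Q = 6 (Q = Add(4, 2) = 6)
Function('A')(a) = Add(-2, a)
Function('v')(Y, f) = Rational(-2, 5) (Function('v')(Y, f) = Mul(Rational(1, 5), Add(-4, 2)) = Mul(Rational(1, 5), -2) = Rational(-2, 5))
Z = Rational(-2, 5) ≈ -0.40000
Mul(Function('A')(1), Add(Q, Z)) = Mul(Add(-2, 1), Add(6, Rational(-2, 5))) = Mul(-1, Rational(28, 5)) = Rational(-28, 5)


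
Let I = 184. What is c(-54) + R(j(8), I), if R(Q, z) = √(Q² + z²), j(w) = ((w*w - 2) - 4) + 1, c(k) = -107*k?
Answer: 5778 + √37337 ≈ 5971.2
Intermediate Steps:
j(w) = -5 + w² (j(w) = ((w² - 2) - 4) + 1 = ((-2 + w²) - 4) + 1 = (-6 + w²) + 1 = -5 + w²)
c(-54) + R(j(8), I) = -107*(-54) + √((-5 + 8²)² + 184²) = 5778 + √((-5 + 64)² + 33856) = 5778 + √(59² + 33856) = 5778 + √(3481 + 33856) = 5778 + √37337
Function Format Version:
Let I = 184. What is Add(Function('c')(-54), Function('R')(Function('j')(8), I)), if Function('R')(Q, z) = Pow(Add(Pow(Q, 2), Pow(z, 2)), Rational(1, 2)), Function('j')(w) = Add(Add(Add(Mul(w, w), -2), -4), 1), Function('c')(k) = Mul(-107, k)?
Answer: Add(5778, Pow(37337, Rational(1, 2))) ≈ 5971.2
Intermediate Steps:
Function('j')(w) = Add(-5, Pow(w, 2)) (Function('j')(w) = Add(Add(Add(Pow(w, 2), -2), -4), 1) = Add(Add(Add(-2, Pow(w, 2)), -4), 1) = Add(Add(-6, Pow(w, 2)), 1) = Add(-5, Pow(w, 2)))
Add(Function('c')(-54), Function('R')(Function('j')(8), I)) = Add(Mul(-107, -54), Pow(Add(Pow(Add(-5, Pow(8, 2)), 2), Pow(184, 2)), Rational(1, 2))) = Add(5778, Pow(Add(Pow(Add(-5, 64), 2), 33856), Rational(1, 2))) = Add(5778, Pow(Add(Pow(59, 2), 33856), Rational(1, 2))) = Add(5778, Pow(Add(3481, 33856), Rational(1, 2))) = Add(5778, Pow(37337, Rational(1, 2)))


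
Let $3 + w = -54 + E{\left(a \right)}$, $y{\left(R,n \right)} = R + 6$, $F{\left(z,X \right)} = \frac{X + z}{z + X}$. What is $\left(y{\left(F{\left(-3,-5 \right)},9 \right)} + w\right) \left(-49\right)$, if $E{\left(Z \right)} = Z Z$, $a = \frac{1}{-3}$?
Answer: $\frac{22001}{9} \approx 2444.6$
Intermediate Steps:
$a = - \frac{1}{3} \approx -0.33333$
$E{\left(Z \right)} = Z^{2}$
$F{\left(z,X \right)} = 1$ ($F{\left(z,X \right)} = \frac{X + z}{X + z} = 1$)
$y{\left(R,n \right)} = 6 + R$
$w = - \frac{512}{9}$ ($w = -3 - \left(54 - \left(- \frac{1}{3}\right)^{2}\right) = -3 + \left(-54 + \frac{1}{9}\right) = -3 - \frac{485}{9} = - \frac{512}{9} \approx -56.889$)
$\left(y{\left(F{\left(-3,-5 \right)},9 \right)} + w\right) \left(-49\right) = \left(\left(6 + 1\right) - \frac{512}{9}\right) \left(-49\right) = \left(7 - \frac{512}{9}\right) \left(-49\right) = \left(- \frac{449}{9}\right) \left(-49\right) = \frac{22001}{9}$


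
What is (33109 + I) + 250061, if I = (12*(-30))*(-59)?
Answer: 304410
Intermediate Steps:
I = 21240 (I = -360*(-59) = 21240)
(33109 + I) + 250061 = (33109 + 21240) + 250061 = 54349 + 250061 = 304410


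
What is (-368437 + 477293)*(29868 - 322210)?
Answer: -31823180752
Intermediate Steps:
(-368437 + 477293)*(29868 - 322210) = 108856*(-292342) = -31823180752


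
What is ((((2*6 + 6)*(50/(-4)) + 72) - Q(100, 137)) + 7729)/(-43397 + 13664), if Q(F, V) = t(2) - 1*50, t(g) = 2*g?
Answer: -7622/29733 ≈ -0.25635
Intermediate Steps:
Q(F, V) = -46 (Q(F, V) = 2*2 - 1*50 = 4 - 50 = -46)
((((2*6 + 6)*(50/(-4)) + 72) - Q(100, 137)) + 7729)/(-43397 + 13664) = ((((2*6 + 6)*(50/(-4)) + 72) - 1*(-46)) + 7729)/(-43397 + 13664) = ((((12 + 6)*(50*(-1/4)) + 72) + 46) + 7729)/(-29733) = (((18*(-25/2) + 72) + 46) + 7729)*(-1/29733) = (((-225 + 72) + 46) + 7729)*(-1/29733) = ((-153 + 46) + 7729)*(-1/29733) = (-107 + 7729)*(-1/29733) = 7622*(-1/29733) = -7622/29733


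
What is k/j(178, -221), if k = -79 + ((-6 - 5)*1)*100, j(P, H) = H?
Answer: 1179/221 ≈ 5.3348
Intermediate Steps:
k = -1179 (k = -79 - 11*1*100 = -79 - 11*100 = -79 - 1100 = -1179)
k/j(178, -221) = -1179/(-221) = -1179*(-1/221) = 1179/221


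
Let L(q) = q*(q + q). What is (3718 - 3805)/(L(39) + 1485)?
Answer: -29/1509 ≈ -0.019218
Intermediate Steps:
L(q) = 2*q**2 (L(q) = q*(2*q) = 2*q**2)
(3718 - 3805)/(L(39) + 1485) = (3718 - 3805)/(2*39**2 + 1485) = -87/(2*1521 + 1485) = -87/(3042 + 1485) = -87/4527 = -87*1/4527 = -29/1509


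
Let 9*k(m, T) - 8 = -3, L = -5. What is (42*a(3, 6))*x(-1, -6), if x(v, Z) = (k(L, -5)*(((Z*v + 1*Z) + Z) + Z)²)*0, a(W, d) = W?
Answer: 0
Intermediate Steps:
k(m, T) = 5/9 (k(m, T) = 8/9 + (⅑)*(-3) = 8/9 - ⅓ = 5/9)
x(v, Z) = 0 (x(v, Z) = (5*(((Z*v + 1*Z) + Z) + Z)²/9)*0 = (5*(((Z*v + Z) + Z) + Z)²/9)*0 = (5*(((Z + Z*v) + Z) + Z)²/9)*0 = (5*((2*Z + Z*v) + Z)²/9)*0 = (5*(3*Z + Z*v)²/9)*0 = 0)
(42*a(3, 6))*x(-1, -6) = (42*3)*0 = 126*0 = 0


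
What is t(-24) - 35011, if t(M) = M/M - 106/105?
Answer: -3676156/105 ≈ -35011.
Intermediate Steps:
t(M) = -1/105 (t(M) = 1 - 106*1/105 = 1 - 106/105 = -1/105)
t(-24) - 35011 = -1/105 - 35011 = -3676156/105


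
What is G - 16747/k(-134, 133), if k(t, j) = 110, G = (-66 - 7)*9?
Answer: -89017/110 ≈ -809.25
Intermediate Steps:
G = -657 (G = -73*9 = -657)
G - 16747/k(-134, 133) = -657 - 16747/110 = -89017/110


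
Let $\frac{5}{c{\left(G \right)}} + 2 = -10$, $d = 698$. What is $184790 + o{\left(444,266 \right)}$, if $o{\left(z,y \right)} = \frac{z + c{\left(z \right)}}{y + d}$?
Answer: $\frac{2137656043}{11568} \approx 1.8479 \cdot 10^{5}$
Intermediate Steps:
$c{\left(G \right)} = - \frac{5}{12}$ ($c{\left(G \right)} = \frac{5}{-2 - 10} = \frac{5}{-12} = 5 \left(- \frac{1}{12}\right) = - \frac{5}{12}$)
$o{\left(z,y \right)} = \frac{- \frac{5}{12} + z}{698 + y}$ ($o{\left(z,y \right)} = \frac{z - \frac{5}{12}}{y + 698} = \frac{- \frac{5}{12} + z}{698 + y}$)
$184790 + o{\left(444,266 \right)} = 184790 + \frac{- \frac{5}{12} + 444}{698 + 266} = 184790 + \frac{1}{964} \cdot \frac{5323}{12} = 184790 + \frac{5323}{11568} = \frac{2137656043}{11568}$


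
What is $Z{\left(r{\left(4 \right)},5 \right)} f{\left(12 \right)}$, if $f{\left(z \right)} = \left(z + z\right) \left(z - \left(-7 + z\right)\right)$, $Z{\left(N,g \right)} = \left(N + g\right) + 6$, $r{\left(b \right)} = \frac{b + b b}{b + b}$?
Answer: $2268$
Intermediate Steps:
$r{\left(b \right)} = \frac{b + b^{2}}{2 b}$
$Z{\left(N,g \right)} = 6 + N + g$
$f{\left(z \right)} = 14 z$ ($f{\left(z \right)} = 2 z 7 = 14 z$)
$Z{\left(r{\left(4 \right)},5 \right)} f{\left(12 \right)} = \left(6 + \left(\frac{1}{2} + \frac{1}{2} \cdot 4\right) + 5\right) 14 \cdot 12 = \left(6 + \left(\frac{1}{2} + 2\right) + 5\right) 168 = \left(6 + \frac{5}{2} + 5\right) 168 = \frac{27}{2} \cdot 168 = 2268$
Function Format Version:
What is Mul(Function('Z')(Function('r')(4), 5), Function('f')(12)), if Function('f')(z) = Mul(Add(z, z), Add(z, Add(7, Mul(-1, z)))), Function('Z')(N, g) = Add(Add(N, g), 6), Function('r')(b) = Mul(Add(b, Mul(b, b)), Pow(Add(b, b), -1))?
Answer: 2268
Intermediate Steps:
Function('r')(b) = Mul(Rational(1, 2), Pow(b, -1), Add(b, Pow(b, 2))) (Function('r')(b) = Mul(Add(b, Pow(b, 2)), Pow(Mul(2, b), -1)) = Mul(Add(b, Pow(b, 2)), Mul(Rational(1, 2), Pow(b, -1))) = Mul(Rational(1, 2), Pow(b, -1), Add(b, Pow(b, 2))))
Function('Z')(N, g) = Add(6, N, g)
Function('f')(z) = Mul(14, z) (Function('f')(z) = Mul(Mul(2, z), 7) = Mul(14, z))
Mul(Function('Z')(Function('r')(4), 5), Function('f')(12)) = Mul(Add(6, Add(Rational(1, 2), Mul(Rational(1, 2), 4)), 5), Mul(14, 12)) = Mul(Add(6, Add(Rational(1, 2), 2), 5), 168) = Mul(Add(6, Rational(5, 2), 5), 168) = Mul(Rational(27, 2), 168) = 2268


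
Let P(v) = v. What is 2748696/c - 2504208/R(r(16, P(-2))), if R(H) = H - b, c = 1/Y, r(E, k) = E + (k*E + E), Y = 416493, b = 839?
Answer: 960497810088600/839 ≈ 1.1448e+12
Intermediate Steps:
r(E, k) = 2*E + E*k (r(E, k) = E + (E*k + E) = E + (E + E*k) = 2*E + E*k)
c = 1/416493 ≈ 2.4010e-6
R(H) = -839 + H (R(H) = H - 1*839 = H - 839 = -839 + H)
2748696/c - 2504208/R(r(16, P(-2))) = 2748696/(1/416493) - 2504208/(-839 + 16*(2 - 2)) = 2748696*416493 - 2504208/(-839 + 16*0) = 1144812643128 - 2504208/(-839 + 0) = 1144812643128 - 2504208/(-839) = 1144812643128 - 2504208*(-1/839) = 1144812643128 + 2504208/839 = 960497810088600/839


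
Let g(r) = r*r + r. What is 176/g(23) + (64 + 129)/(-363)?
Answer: -1777/8349 ≈ -0.21284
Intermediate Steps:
g(r) = r + r² (g(r) = r² + r = r + r²)
176/g(23) + (64 + 129)/(-363) = 176/((23*(1 + 23))) + (64 + 129)/(-363) = 176/((23*24)) + 193*(-1/363) = 176/552 - 193/363 = 176*(1/552) - 193/363 = 22/69 - 193/363 = -1777/8349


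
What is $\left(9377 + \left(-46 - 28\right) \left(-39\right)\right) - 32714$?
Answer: $-20451$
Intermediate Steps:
$\left(9377 + \left(-46 - 28\right) \left(-39\right)\right) - 32714 = \left(9377 - -2886\right) - 32714 = \left(9377 + 2886\right) - 32714 = 12263 - 32714 = -20451$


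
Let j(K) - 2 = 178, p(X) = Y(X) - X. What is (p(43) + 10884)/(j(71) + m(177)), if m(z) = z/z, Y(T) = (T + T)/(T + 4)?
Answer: 509613/8507 ≈ 59.905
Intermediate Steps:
Y(T) = 2*T/(4 + T) (Y(T) = (2*T)/(4 + T) = 2*T/(4 + T))
p(X) = -X + 2*X/(4 + X) (p(X) = 2*X/(4 + X) - X = -X + 2*X/(4 + X))
j(K) = 180 (j(K) = 2 + 178 = 180)
m(z) = 1
(p(43) + 10884)/(j(71) + m(177)) = (43*(-2 - 1*43)/(4 + 43) + 10884)/(180 + 1) = (43*(-2 - 43)/47 + 10884)/181 = (43*(1/47)*(-45) + 10884)*(1/181) = (-1935/47 + 10884)*(1/181) = (509613/47)*(1/181) = 509613/8507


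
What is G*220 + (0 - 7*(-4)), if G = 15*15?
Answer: 49528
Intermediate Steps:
G = 225
G*220 + (0 - 7*(-4)) = 225*220 + (0 - 7*(-4)) = 49500 + (0 + 28) = 49500 + 28 = 49528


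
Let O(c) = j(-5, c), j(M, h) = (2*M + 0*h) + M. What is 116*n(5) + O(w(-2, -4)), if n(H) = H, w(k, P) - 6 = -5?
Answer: 565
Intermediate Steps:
w(k, P) = 1 (w(k, P) = 6 - 5 = 1)
j(M, h) = 3*M (j(M, h) = (2*M + 0) + M = 2*M + M = 3*M)
O(c) = -15 (O(c) = 3*(-5) = -15)
116*n(5) + O(w(-2, -4)) = 116*5 - 15 = 580 - 15 = 565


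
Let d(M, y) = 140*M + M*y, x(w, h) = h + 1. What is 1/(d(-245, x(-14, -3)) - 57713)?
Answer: -1/91523 ≈ -1.0926e-5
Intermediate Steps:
x(w, h) = 1 + h
1/(d(-245, x(-14, -3)) - 57713) = 1/(-245*(140 + (1 - 3)) - 57713) = 1/(-245*(140 - 2) - 57713) = 1/(-245*138 - 57713) = 1/(-33810 - 57713) = 1/(-91523) = -1/91523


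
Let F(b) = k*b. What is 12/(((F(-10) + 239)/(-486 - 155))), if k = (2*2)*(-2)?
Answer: -7692/319 ≈ -24.113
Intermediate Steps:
k = -8 (k = 4*(-2) = -8)
F(b) = -8*b
12/(((F(-10) + 239)/(-486 - 155))) = 12/(((-8*(-10) + 239)/(-486 - 155))) = 12/(((80 + 239)/(-641))) = 12/((319*(-1/641))) = 12/(-319/641) = 12*(-641/319) = -7692/319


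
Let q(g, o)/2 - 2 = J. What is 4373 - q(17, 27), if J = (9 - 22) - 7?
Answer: 4409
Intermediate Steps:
J = -20 (J = -13 - 7 = -20)
q(g, o) = -36 (q(g, o) = 4 + 2*(-20) = 4 - 40 = -36)
4373 - q(17, 27) = 4373 - 1*(-36) = 4373 + 36 = 4409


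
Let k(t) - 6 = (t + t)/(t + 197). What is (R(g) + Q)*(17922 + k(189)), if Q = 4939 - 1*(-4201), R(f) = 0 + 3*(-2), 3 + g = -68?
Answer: 31606316262/193 ≈ 1.6376e+8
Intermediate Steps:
g = -71 (g = -3 - 68 = -71)
R(f) = -6 (R(f) = 0 - 6 = -6)
k(t) = 6 + 2*t/(197 + t) (k(t) = 6 + (t + t)/(t + 197) = 6 + (2*t)/(197 + t) = 6 + 2*t/(197 + t))
Q = 9140 (Q = 4939 + 4201 = 9140)
(R(g) + Q)*(17922 + k(189)) = (-6 + 9140)*(17922 + 2*(591 + 4*189)/(197 + 189)) = 9134*(17922 + 2*(591 + 756)/386) = 9134*(17922 + 2*(1/386)*1347) = 9134*(17922 + 1347/193) = 9134*(3460293/193) = 31606316262/193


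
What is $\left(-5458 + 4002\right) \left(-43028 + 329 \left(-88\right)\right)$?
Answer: $104802880$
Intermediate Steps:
$\left(-5458 + 4002\right) \left(-43028 + 329 \left(-88\right)\right) = - 1456 \left(-43028 - 28952\right) = \left(-1456\right) \left(-71980\right) = 104802880$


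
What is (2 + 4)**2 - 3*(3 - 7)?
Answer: 48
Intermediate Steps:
(2 + 4)**2 - 3*(3 - 7) = 6**2 - 3*(-4) = 36 + 12 = 48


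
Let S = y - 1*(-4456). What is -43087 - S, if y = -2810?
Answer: -44733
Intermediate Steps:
S = 1646 (S = -2810 - 1*(-4456) = -2810 + 4456 = 1646)
-43087 - S = -43087 - 1*1646 = -43087 - 1646 = -44733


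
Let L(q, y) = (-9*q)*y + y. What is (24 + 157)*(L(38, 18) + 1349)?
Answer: -866809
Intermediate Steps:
L(q, y) = y - 9*q*y (L(q, y) = -9*q*y + y = y - 9*q*y)
(24 + 157)*(L(38, 18) + 1349) = (24 + 157)*(18*(1 - 9*38) + 1349) = 181*(18*(1 - 342) + 1349) = 181*(18*(-341) + 1349) = 181*(-6138 + 1349) = 181*(-4789) = -866809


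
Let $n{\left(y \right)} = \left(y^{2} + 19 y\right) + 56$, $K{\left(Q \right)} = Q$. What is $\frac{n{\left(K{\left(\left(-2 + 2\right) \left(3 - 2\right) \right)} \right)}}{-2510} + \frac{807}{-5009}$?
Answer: $- \frac{1153037}{6286295} \approx -0.18342$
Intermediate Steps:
$n{\left(y \right)} = 56 + y^{2} + 19 y$
$\frac{n{\left(K{\left(\left(-2 + 2\right) \left(3 - 2\right) \right)} \right)}}{-2510} + \frac{807}{-5009} = \frac{56 + \left(\left(-2 + 2\right) \left(3 - 2\right)\right)^{2} + 19 \left(-2 + 2\right) \left(3 - 2\right)}{-2510} + \frac{807}{-5009} = \left(56 + \left(0 \cdot 1\right)^{2} + 19 \cdot 0 \cdot 1\right) \left(- \frac{1}{2510}\right) + 807 \left(- \frac{1}{5009}\right) = \left(56 + 0^{2} + 19 \cdot 0\right) \left(- \frac{1}{2510}\right) - \frac{807}{5009} = \left(56 + 0 + 0\right) \left(- \frac{1}{2510}\right) - \frac{807}{5009} = 56 \left(- \frac{1}{2510}\right) - \frac{807}{5009} = - \frac{28}{1255} - \frac{807}{5009} = - \frac{1153037}{6286295}$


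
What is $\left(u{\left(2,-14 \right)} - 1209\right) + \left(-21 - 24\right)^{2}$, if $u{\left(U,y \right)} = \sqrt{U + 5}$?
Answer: $816 + \sqrt{7} \approx 818.65$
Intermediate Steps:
$u{\left(U,y \right)} = \sqrt{5 + U}$
$\left(u{\left(2,-14 \right)} - 1209\right) + \left(-21 - 24\right)^{2} = \left(\sqrt{5 + 2} - 1209\right) + \left(-21 - 24\right)^{2} = \left(\sqrt{7} - 1209\right) + \left(-45\right)^{2} = \left(-1209 + \sqrt{7}\right) + 2025 = 816 + \sqrt{7}$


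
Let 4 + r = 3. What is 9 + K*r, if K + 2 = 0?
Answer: 11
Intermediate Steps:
r = -1 (r = -4 + 3 = -1)
K = -2 (K = -2 + 0 = -2)
9 + K*r = 9 - 2*(-1) = 9 + 2 = 11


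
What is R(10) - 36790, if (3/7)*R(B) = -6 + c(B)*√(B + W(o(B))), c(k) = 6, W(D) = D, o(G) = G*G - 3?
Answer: -36804 + 14*√107 ≈ -36659.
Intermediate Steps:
o(G) = -3 + G² (o(G) = G² - 3 = -3 + G²)
R(B) = -14 + 14*√(-3 + B + B²) (R(B) = 7*(-6 + 6*√(B + (-3 + B²)))/3 = 7*(-6 + 6*√(-3 + B + B²))/3 = -14 + 14*√(-3 + B + B²))
R(10) - 36790 = (-14 + 14*√(-3 + 10 + 10²)) - 36790 = (-14 + 14*√(-3 + 10 + 100)) - 36790 = (-14 + 14*√107) - 36790 = -36804 + 14*√107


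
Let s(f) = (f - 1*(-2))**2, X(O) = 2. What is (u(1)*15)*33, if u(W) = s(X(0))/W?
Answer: 7920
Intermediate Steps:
s(f) = (2 + f)**2 (s(f) = (f + 2)**2 = (2 + f)**2)
u(W) = 16/W (u(W) = (2 + 2)**2/W = 4**2/W = 16/W)
(u(1)*15)*33 = ((16/1)*15)*33 = ((16*1)*15)*33 = (16*15)*33 = 240*33 = 7920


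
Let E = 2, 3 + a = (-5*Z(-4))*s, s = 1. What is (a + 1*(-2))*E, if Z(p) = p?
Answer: 30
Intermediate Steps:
a = 17 (a = -3 - 5*(-4)*1 = -3 + 20*1 = -3 + 20 = 17)
(a + 1*(-2))*E = (17 + 1*(-2))*2 = (17 - 2)*2 = 15*2 = 30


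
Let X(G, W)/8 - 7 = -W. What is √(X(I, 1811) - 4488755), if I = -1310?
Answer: I*√4503187 ≈ 2122.1*I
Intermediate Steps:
X(G, W) = 56 - 8*W (X(G, W) = 56 + 8*(-W) = 56 - 8*W)
√(X(I, 1811) - 4488755) = √((56 - 8*1811) - 4488755) = √((56 - 14488) - 4488755) = √(-14432 - 4488755) = √(-4503187) = I*√4503187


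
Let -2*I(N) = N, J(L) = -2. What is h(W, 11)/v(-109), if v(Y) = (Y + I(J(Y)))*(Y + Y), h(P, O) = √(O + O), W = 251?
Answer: √22/23544 ≈ 0.00019922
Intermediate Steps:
h(P, O) = √2*√O (h(P, O) = √(2*O) = √2*√O)
I(N) = -N/2
v(Y) = 2*Y*(1 + Y) (v(Y) = (Y - ½*(-2))*(Y + Y) = (Y + 1)*(2*Y) = (1 + Y)*(2*Y) = 2*Y*(1 + Y))
h(W, 11)/v(-109) = (√2*√11)/((2*(-109)*(1 - 109))) = √22/((2*(-109)*(-108))) = √22/23544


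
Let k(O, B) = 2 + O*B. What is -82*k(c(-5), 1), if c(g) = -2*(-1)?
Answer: -328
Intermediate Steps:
c(g) = 2
k(O, B) = 2 + B*O
-82*k(c(-5), 1) = -82*(2 + 1*2) = -82*(2 + 2) = -82*4 = -328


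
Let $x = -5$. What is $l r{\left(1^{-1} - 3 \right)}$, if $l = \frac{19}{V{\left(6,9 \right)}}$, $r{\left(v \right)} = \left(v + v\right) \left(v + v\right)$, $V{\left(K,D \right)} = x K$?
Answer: $- \frac{152}{15} \approx -10.133$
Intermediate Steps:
$V{\left(K,D \right)} = - 5 K$
$r{\left(v \right)} = 4 v^{2}$ ($r{\left(v \right)} = 2 v 2 v = 4 v^{2}$)
$l = - \frac{19}{30}$ ($l = \frac{19}{\left(-5\right) 6} = \frac{19}{-30} = 19 \left(- \frac{1}{30}\right) = - \frac{19}{30} \approx -0.63333$)
$l r{\left(1^{-1} - 3 \right)} = - \frac{19 \cdot 4 \left(1^{-1} - 3\right)^{2}}{30} = - \frac{19 \cdot 4 \left(1 - 3\right)^{2}}{30} = - \frac{19 \cdot 4 \left(-2\right)^{2}}{30} = - \frac{19 \cdot 4 \cdot 4}{30} = \left(- \frac{19}{30}\right) 16 = - \frac{152}{15}$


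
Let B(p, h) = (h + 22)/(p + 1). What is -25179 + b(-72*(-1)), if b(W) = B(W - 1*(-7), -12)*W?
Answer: -25170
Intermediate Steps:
B(p, h) = (22 + h)/(1 + p)
b(W) = 10*W/(8 + W) (b(W) = ((22 - 12)/(1 + (W - 1*(-7))))*W = (10/(1 + (W + 7)))*W = (10/(1 + (7 + W)))*W = (10/(8 + W))*W = 10*W/(8 + W))
-25179 + b(-72*(-1)) = -25179 + 10*(-72*(-1))/(8 - 72*(-1)) = -25179 + 10*72/(8 + 72) = -25179 + 10*72/80 = -25179 + 10*72*(1/80) = -25179 + 9 = -25170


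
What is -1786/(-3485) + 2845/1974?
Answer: 13440389/6879390 ≈ 1.9537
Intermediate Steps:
-1786/(-3485) + 2845/1974 = -1786*(-1/3485) + 2845*(1/1974) = 1786/3485 + 2845/1974 = 13440389/6879390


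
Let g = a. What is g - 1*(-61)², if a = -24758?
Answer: -28479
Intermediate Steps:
g = -24758
g - 1*(-61)² = -24758 - 1*(-61)² = -24758 - 1*3721 = -24758 - 3721 = -28479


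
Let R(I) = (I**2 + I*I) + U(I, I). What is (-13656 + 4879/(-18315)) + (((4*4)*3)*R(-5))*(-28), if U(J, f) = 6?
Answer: -1628574679/18315 ≈ -88920.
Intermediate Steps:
R(I) = 6 + 2*I**2 (R(I) = (I**2 + I*I) + 6 = (I**2 + I**2) + 6 = 2*I**2 + 6 = 6 + 2*I**2)
(-13656 + 4879/(-18315)) + (((4*4)*3)*R(-5))*(-28) = (-13656 + 4879/(-18315)) + (((4*4)*3)*(6 + 2*(-5)**2))*(-28) = (-13656 + 4879*(-1/18315)) + ((16*3)*(6 + 2*25))*(-28) = (-13656 - 4879/18315) + (48*(6 + 50))*(-28) = -250114519/18315 + (48*56)*(-28) = -250114519/18315 + 2688*(-28) = -250114519/18315 - 75264 = -1628574679/18315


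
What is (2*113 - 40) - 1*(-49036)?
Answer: 49222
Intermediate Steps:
(2*113 - 40) - 1*(-49036) = (226 - 40) + 49036 = 186 + 49036 = 49222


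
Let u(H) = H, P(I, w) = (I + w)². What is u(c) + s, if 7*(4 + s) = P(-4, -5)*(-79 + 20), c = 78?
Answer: -4261/7 ≈ -608.71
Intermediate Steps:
s = -4807/7 (s = -4 + ((-4 - 5)²*(-79 + 20))/7 = -4 + ((-9)²*(-59))/7 = -4 + (81*(-59))/7 = -4 + (⅐)*(-4779) = -4 - 4779/7 = -4807/7 ≈ -686.71)
u(c) + s = 78 - 4807/7 = -4261/7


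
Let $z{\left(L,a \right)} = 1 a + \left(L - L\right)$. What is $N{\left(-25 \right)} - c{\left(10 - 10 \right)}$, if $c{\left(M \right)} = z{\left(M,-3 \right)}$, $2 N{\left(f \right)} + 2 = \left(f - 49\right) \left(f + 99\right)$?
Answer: $-2736$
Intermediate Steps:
$N{\left(f \right)} = -1 + \frac{\left(-49 + f\right) \left(99 + f\right)}{2}$ ($N{\left(f \right)} = -1 + \frac{\left(f - 49\right) \left(f + 99\right)}{2} = -1 + \frac{\left(-49 + f\right) \left(99 + f\right)}{2}$)
$z{\left(L,a \right)} = a$ ($z{\left(L,a \right)} = a + 0 = a$)
$c{\left(M \right)} = -3$
$N{\left(-25 \right)} - c{\left(10 - 10 \right)} = \left(- \frac{4853}{2} + \frac{\left(-25\right)^{2}}{2} + 25 \left(-25\right)\right) - -3 = \left(- \frac{4853}{2} + \frac{1}{2} \cdot 625 - 625\right) + 3 = \left(- \frac{4853}{2} + \frac{625}{2} - 625\right) + 3 = -2739 + 3 = -2736$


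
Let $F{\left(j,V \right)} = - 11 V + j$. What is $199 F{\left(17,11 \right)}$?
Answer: $-20696$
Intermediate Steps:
$F{\left(j,V \right)} = j - 11 V$
$199 F{\left(17,11 \right)} = 199 \left(17 - 121\right) = 199 \left(-104\right) = -20696$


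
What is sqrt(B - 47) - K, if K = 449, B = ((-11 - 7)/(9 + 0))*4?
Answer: -449 + I*sqrt(55) ≈ -449.0 + 7.4162*I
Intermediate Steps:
B = -8 (B = -18/9*4 = -18*1/9*4 = -2*4 = -8)
sqrt(B - 47) - K = sqrt(-8 - 47) - 1*449 = sqrt(-55) - 449 = I*sqrt(55) - 449 = -449 + I*sqrt(55)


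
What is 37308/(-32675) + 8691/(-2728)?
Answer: -385754649/89137400 ≈ -4.3276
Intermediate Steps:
37308/(-32675) + 8691/(-2728) = 37308*(-1/32675) + 8691*(-1/2728) = -37308/32675 - 8691/2728 = -385754649/89137400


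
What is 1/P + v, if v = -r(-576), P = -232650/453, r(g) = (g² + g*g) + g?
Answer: -51413788951/77550 ≈ -6.6298e+5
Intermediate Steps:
r(g) = g + 2*g² (r(g) = (g² + g²) + g = 2*g² + g = g + 2*g²)
P = -77550/151 (P = -232650/453 = -423*550/453 = -77550/151 ≈ -513.58)
v = -662976 (v = -(-576)*(1 + 2*(-576)) = -(-576)*(1 - 1152) = -(-576)*(-1151) = -1*662976 = -662976)
1/P + v = 1/(-77550/151) - 662976 = -151/77550 - 662976 = -51413788951/77550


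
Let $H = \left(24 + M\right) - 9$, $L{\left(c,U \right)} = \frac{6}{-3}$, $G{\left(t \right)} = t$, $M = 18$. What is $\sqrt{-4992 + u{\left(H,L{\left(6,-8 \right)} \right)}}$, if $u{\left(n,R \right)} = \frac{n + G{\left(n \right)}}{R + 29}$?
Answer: $\frac{i \sqrt{44906}}{3} \approx 70.637 i$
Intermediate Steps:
$L{\left(c,U \right)} = -2$ ($L{\left(c,U \right)} = 6 \left(- \frac{1}{3}\right) = -2$)
$H = 33$ ($H = \left(24 + 18\right) - 9 = 42 - 9 = 33$)
$u{\left(n,R \right)} = \frac{2 n}{29 + R}$ ($u{\left(n,R \right)} = \frac{n + n}{R + 29} = \frac{2 n}{29 + R}$)
$\sqrt{-4992 + u{\left(H,L{\left(6,-8 \right)} \right)}} = \sqrt{-4992 + 2 \cdot 33 \frac{1}{29 - 2}} = \sqrt{-4992 + 2 \cdot 33 \cdot \frac{1}{27}} = \sqrt{-4992 + \frac{22}{9}} = \sqrt{- \frac{44906}{9}} = \frac{i \sqrt{44906}}{3}$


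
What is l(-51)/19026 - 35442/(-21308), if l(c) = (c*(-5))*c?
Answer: 788113/804377 ≈ 0.97978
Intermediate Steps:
l(c) = -5*c² (l(c) = (-5*c)*c = -5*c²)
l(-51)/19026 - 35442/(-21308) = -5*(-51)²/19026 - 35442/(-21308) = -5*2601*(1/19026) - 35442*(-1/21308) = -13005*1/19026 + 17721/10654 = -1445/2114 + 17721/10654 = 788113/804377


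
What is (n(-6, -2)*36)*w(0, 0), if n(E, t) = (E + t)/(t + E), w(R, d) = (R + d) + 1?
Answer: 36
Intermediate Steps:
w(R, d) = 1 + R + d
n(E, t) = 1 (n(E, t) = (E + t)/(E + t) = 1)
(n(-6, -2)*36)*w(0, 0) = (1*36)*(1 + 0 + 0) = 36*1 = 36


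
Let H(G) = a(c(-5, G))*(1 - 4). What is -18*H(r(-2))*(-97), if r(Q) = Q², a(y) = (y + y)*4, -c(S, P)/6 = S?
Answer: -1257120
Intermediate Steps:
c(S, P) = -6*S
a(y) = 8*y (a(y) = (2*y)*4 = 8*y)
H(G) = -720 (H(G) = (8*(-6*(-5)))*(1 - 4) = (8*30)*(-3) = 240*(-3) = -720)
-18*H(r(-2))*(-97) = -18*(-720)*(-97) = 12960*(-97) = -1257120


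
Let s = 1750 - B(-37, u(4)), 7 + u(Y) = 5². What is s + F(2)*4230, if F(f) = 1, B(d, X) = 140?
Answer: 5840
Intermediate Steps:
u(Y) = 18 (u(Y) = -7 + 5² = -7 + 25 = 18)
s = 1610 (s = 1750 - 1*140 = 1750 - 140 = 1610)
s + F(2)*4230 = 1610 + 1*4230 = 1610 + 4230 = 5840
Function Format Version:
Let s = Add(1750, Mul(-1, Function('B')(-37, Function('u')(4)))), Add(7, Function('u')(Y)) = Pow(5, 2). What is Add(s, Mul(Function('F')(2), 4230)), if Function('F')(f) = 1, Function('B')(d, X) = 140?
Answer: 5840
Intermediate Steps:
Function('u')(Y) = 18 (Function('u')(Y) = Add(-7, Pow(5, 2)) = Add(-7, 25) = 18)
s = 1610 (s = Add(1750, Mul(-1, 140)) = Add(1750, -140) = 1610)
Add(s, Mul(Function('F')(2), 4230)) = Add(1610, Mul(1, 4230)) = Add(1610, 4230) = 5840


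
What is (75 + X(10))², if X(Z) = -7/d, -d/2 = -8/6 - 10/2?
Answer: 8003241/1444 ≈ 5542.4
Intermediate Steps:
d = 38/3 (d = -2*(-8/6 - 10/2) = -2*(-8*⅙ - 10*½) = -2*(-4/3 - 5) = -2*(-19/3) = 38/3 ≈ 12.667)
X(Z) = -21/38 (X(Z) = -7/38/3 = -7*3/38 = -21/38)
(75 + X(10))² = (75 - 21/38)² = (2829/38)² = 8003241/1444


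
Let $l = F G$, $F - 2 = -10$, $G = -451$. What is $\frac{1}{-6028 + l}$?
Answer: $- \frac{1}{2420} \approx -0.00041322$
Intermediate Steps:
$F = -8$ ($F = 2 - 10 = -8$)
$l = 3608$ ($l = \left(-8\right) \left(-451\right) = 3608$)
$\frac{1}{-6028 + l} = \frac{1}{-6028 + 3608} = \frac{1}{-2420} = - \frac{1}{2420}$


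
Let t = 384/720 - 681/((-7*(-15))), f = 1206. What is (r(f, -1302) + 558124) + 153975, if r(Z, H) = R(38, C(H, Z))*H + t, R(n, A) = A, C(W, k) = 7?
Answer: 14762560/21 ≈ 7.0298e+5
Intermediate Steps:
t = -125/21 (t = 384*(1/720) - 681/105 = 8/15 - 681*1/105 = 8/15 - 227/35 = -125/21 ≈ -5.9524)
r(Z, H) = -125/21 + 7*H (r(Z, H) = 7*H - 125/21 = -125/21 + 7*H)
(r(f, -1302) + 558124) + 153975 = ((-125/21 + 7*(-1302)) + 558124) + 153975 = ((-125/21 - 9114) + 558124) + 153975 = (-191519/21 + 558124) + 153975 = 11529085/21 + 153975 = 14762560/21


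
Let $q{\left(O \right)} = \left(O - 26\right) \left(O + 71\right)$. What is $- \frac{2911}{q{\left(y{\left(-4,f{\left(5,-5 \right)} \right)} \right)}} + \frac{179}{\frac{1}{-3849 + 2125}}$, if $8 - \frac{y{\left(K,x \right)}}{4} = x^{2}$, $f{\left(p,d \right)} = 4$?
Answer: $- \frac{698041241}{2262} \approx -3.0859 \cdot 10^{5}$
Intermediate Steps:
$y{\left(K,x \right)} = 32 - 4 x^{2}$
$q{\left(O \right)} = \left(-26 + O\right) \left(71 + O\right)$
$- \frac{2911}{q{\left(y{\left(-4,f{\left(5,-5 \right)} \right)} \right)}} + \frac{179}{\frac{1}{-3849 + 2125}} = - \frac{2911}{-1846 + \left(32 - 4 \cdot 4^{2}\right)^{2} + 45 \left(32 - 4 \cdot 4^{2}\right)} + \frac{179}{\frac{1}{-3849 + 2125}} = - \frac{2911}{-1846 + \left(32 - 64\right)^{2} + 45 \left(32 - 64\right)} + \frac{179}{\frac{1}{-1724}} = - \frac{2911}{-1846 + \left(32 - 64\right)^{2} + 45 \left(32 - 64\right)} + \frac{179}{- \frac{1}{1724}} = - \frac{2911}{-1846 + \left(-32\right)^{2} + 45 \left(-32\right)} + 179 \left(-1724\right) = - \frac{2911}{-1846 + 1024 - 1440} - 308596 = - \frac{2911}{-2262} - 308596 = \left(-2911\right) \left(- \frac{1}{2262}\right) - 308596 = \frac{2911}{2262} - 308596 = - \frac{698041241}{2262}$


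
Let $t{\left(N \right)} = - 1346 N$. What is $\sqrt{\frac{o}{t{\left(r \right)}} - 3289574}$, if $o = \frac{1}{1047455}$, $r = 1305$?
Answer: $\frac{i \sqrt{49492459211654193581825661094}}{122659075410} \approx 1813.7 i$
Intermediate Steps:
$o = \frac{1}{1047455} \approx 9.5469 \cdot 10^{-7}$
$\sqrt{\frac{o}{t{\left(r \right)}} - 3289574} = \sqrt{\frac{1}{1047455 \left(\left(-1346\right) 1305\right)} - 3289574} = \sqrt{\frac{1}{1047455 \left(-1756530\right)} - 3289574} = \sqrt{\frac{1}{1047455} \left(- \frac{1}{1756530}\right) - 3289574} = \sqrt{- \frac{1}{1839886131150} - 3289574} = \sqrt{- \frac{6052441579991630101}{1839886131150}} = \frac{i \sqrt{49492459211654193581825661094}}{122659075410}$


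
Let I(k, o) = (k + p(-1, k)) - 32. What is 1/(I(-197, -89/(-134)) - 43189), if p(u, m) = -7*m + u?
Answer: -1/42040 ≈ -2.3787e-5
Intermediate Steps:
p(u, m) = u - 7*m
I(k, o) = -33 - 6*k (I(k, o) = (k + (-1 - 7*k)) - 32 = (-1 - 6*k) - 32 = -33 - 6*k)
1/(I(-197, -89/(-134)) - 43189) = 1/((-33 - 6*(-197)) - 43189) = 1/((-33 + 1182) - 43189) = 1/(1149 - 43189) = 1/(-42040) = -1/42040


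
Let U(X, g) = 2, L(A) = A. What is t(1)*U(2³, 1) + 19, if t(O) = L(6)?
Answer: 31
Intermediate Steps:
t(O) = 6
t(1)*U(2³, 1) + 19 = 6*2 + 19 = 12 + 19 = 31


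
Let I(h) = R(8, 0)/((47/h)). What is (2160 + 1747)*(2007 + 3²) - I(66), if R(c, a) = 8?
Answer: 370195536/47 ≈ 7.8765e+6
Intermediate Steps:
I(h) = 8*h/47 (I(h) = 8/((47/h)) = 8*(h/47) = 8*h/47)
(2160 + 1747)*(2007 + 3²) - I(66) = (2160 + 1747)*(2007 + 3²) - 8*66/47 = 3907*(2007 + 9) - 1*528/47 = 3907*2016 - 528/47 = 7876512 - 528/47 = 370195536/47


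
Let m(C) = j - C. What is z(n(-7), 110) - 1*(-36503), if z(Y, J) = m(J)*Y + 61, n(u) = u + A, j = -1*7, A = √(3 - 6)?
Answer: 37383 - 117*I*√3 ≈ 37383.0 - 202.65*I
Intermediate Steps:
A = I*√3 (A = √(-3) = I*√3 ≈ 1.732*I)
j = -7
n(u) = u + I*√3
m(C) = -7 - C
z(Y, J) = 61 + Y*(-7 - J) (z(Y, J) = (-7 - J)*Y + 61 = Y*(-7 - J) + 61 = 61 + Y*(-7 - J))
z(n(-7), 110) - 1*(-36503) = (61 - (-7 + I*√3)*(7 + 110)) - 1*(-36503) = (61 - 1*(-7 + I*√3)*117) + 36503 = (61 + (819 - 117*I*√3)) + 36503 = (880 - 117*I*√3) + 36503 = 37383 - 117*I*√3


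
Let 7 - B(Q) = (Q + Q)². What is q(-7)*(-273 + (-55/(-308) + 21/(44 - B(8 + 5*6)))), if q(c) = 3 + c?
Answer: 44404919/40691 ≈ 1091.3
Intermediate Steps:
B(Q) = 7 - 4*Q² (B(Q) = 7 - (Q + Q)² = 7 - (2*Q)² = 7 - 4*Q²)
q(-7)*(-273 + (-55/(-308) + 21/(44 - B(8 + 5*6)))) = (3 - 7)*(-273 + (-55/(-308) + 21/(44 - (7 - 4*(8 + 5*6)²)))) = -4*(-273 + (-55*(-1/308) + 21/(44 - (7 - 4*(8 + 30)²)))) = -4*(-273 + (5/28 + 21/(44 - (7 - 4*38²)))) = -4*(-273 + (5/28 + 21/(44 - (7 - 4*1444)))) = -4*(-273 + (5/28 + 21/(44 - (7 - 5776)))) = -4*(-273 + (5/28 + 21/(44 - 1*(-5769)))) = -4*(-273 + (5/28 + 21/(44 + 5769))) = -4*(-273 + (5/28 + 21/5813)) = -4*(-273 + 29653/162764) = -4*(-44404919/162764) = 44404919/40691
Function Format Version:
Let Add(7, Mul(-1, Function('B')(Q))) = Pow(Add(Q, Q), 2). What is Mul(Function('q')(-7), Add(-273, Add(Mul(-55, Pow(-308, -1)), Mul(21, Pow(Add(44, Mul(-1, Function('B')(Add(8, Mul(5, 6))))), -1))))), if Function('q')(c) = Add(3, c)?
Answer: Rational(44404919, 40691) ≈ 1091.3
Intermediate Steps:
Function('B')(Q) = Add(7, Mul(-4, Pow(Q, 2))) (Function('B')(Q) = Add(7, Mul(-1, Pow(Add(Q, Q), 2))) = Add(7, Mul(-1, Pow(Mul(2, Q), 2))) = Add(7, Mul(-1, Mul(4, Pow(Q, 2)))) = Add(7, Mul(-4, Pow(Q, 2))))
Mul(Function('q')(-7), Add(-273, Add(Mul(-55, Pow(-308, -1)), Mul(21, Pow(Add(44, Mul(-1, Function('B')(Add(8, Mul(5, 6))))), -1))))) = Mul(Add(3, -7), Add(-273, Add(Mul(-55, Pow(-308, -1)), Mul(21, Pow(Add(44, Mul(-1, Add(7, Mul(-4, Pow(Add(8, Mul(5, 6)), 2))))), -1))))) = Mul(-4, Add(-273, Add(Mul(-55, Rational(-1, 308)), Mul(21, Pow(Add(44, Mul(-1, Add(7, Mul(-4, Pow(Add(8, 30), 2))))), -1))))) = Mul(-4, Add(-273, Add(Rational(5, 28), Mul(21, Pow(Add(44, Mul(-1, Add(7, Mul(-4, Pow(38, 2))))), -1))))) = Mul(-4, Add(-273, Add(Rational(5, 28), Mul(21, Pow(Add(44, Mul(-1, Add(7, Mul(-4, 1444)))), -1))))) = Mul(-4, Add(-273, Add(Rational(5, 28), Mul(21, Pow(Add(44, Mul(-1, Add(7, -5776))), -1))))) = Mul(-4, Add(-273, Add(Rational(5, 28), Mul(21, Pow(Add(44, Mul(-1, -5769)), -1))))) = Mul(-4, Add(-273, Add(Rational(5, 28), Mul(21, Pow(Add(44, 5769), -1))))) = Mul(-4, Add(-273, Add(Rational(5, 28), Mul(21, Pow(5813, -1))))) = Mul(-4, Add(-273, Add(Rational(5, 28), Mul(21, Rational(1, 5813))))) = Mul(-4, Add(-273, Add(Rational(5, 28), Rational(21, 5813)))) = Mul(-4, Add(-273, Rational(29653, 162764))) = Mul(-4, Rational(-44404919, 162764)) = Rational(44404919, 40691)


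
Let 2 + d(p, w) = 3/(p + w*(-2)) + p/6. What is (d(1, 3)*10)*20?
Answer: -1460/3 ≈ -486.67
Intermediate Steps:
d(p, w) = -2 + 3/(p - 2*w) + p/6 (d(p, w) = -2 + (3/(p + w*(-2)) + p/6) = -2 + (3/(p - 2*w) + p*(⅙)) = -2 + (3/(p - 2*w) + p/6) = -2 + 3/(p - 2*w) + p/6)
(d(1, 3)*10)*20 = (((18 + 1² - 12*1 + 24*3 - 2*1*3)/(6*(1 - 2*3)))*10)*20 = (((18 + 1 - 12 + 72 - 6)/(6*(1 - 6)))*10)*20 = (((⅙)*73/(-5))*10)*20 = (((⅙)*(-⅕)*73)*10)*20 = -73/30*10*20 = -73/3*20 = -1460/3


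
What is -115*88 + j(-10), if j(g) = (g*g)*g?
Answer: -11120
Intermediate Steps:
j(g) = g³ (j(g) = g²*g = g³)
-115*88 + j(-10) = -115*88 + (-10)³ = -10120 - 1000 = -11120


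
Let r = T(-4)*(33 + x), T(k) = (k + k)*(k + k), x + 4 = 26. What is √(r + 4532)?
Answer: 2*√2013 ≈ 89.733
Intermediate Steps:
x = 22 (x = -4 + 26 = 22)
T(k) = 4*k² (T(k) = (2*k)*(2*k) = 4*k²)
r = 3520 (r = (4*(-4)²)*(33 + 22) = (4*16)*55 = 64*55 = 3520)
√(r + 4532) = √(3520 + 4532) = √8052 = 2*√2013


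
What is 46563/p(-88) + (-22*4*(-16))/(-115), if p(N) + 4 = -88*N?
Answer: -73909/11868 ≈ -6.2276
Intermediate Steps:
p(N) = -4 - 88*N
46563/p(-88) + (-22*4*(-16))/(-115) = 46563/(-4 - 88*(-88)) + (-22*4*(-16))/(-115) = 46563/(-4 + 7744) - 88*(-16)*(-1/115) = 46563/7740 + 1408*(-1/115) = 46563*(1/7740) - 1408/115 = 15521/2580 - 1408/115 = -73909/11868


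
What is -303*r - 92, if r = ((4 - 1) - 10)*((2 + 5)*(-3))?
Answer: -44633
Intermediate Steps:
r = 147 (r = (3 - 10)*(7*(-3)) = -7*(-21) = 147)
-303*r - 92 = -303*147 - 92 = -44541 - 92 = -44633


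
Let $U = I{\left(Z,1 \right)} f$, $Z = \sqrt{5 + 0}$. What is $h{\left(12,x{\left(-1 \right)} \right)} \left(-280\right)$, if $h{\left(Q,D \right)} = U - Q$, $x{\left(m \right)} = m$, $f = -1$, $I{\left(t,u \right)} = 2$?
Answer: $3920$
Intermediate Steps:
$Z = \sqrt{5} \approx 2.2361$
$U = -2$ ($U = 2 \left(-1\right) = -2$)
$h{\left(Q,D \right)} = -2 - Q$
$h{\left(12,x{\left(-1 \right)} \right)} \left(-280\right) = \left(-2 - 12\right) \left(-280\right) = \left(-14\right) \left(-280\right) = 3920$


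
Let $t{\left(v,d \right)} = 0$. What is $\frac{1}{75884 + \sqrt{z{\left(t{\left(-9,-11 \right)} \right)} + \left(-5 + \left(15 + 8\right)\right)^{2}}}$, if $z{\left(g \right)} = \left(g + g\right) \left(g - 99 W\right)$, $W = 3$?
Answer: $\frac{1}{75902} \approx 1.3175 \cdot 10^{-5}$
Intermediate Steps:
$z{\left(g \right)} = 2 g \left(-297 + g\right)$ ($z{\left(g \right)} = \left(g + g\right) \left(g - 297\right) = 2 g \left(g - 297\right) = 2 g \left(-297 + g\right)$)
$\frac{1}{75884 + \sqrt{z{\left(t{\left(-9,-11 \right)} \right)} + \left(-5 + \left(15 + 8\right)\right)^{2}}} = \frac{1}{75884 + \sqrt{2 \cdot 0 \left(-297 + 0\right) + \left(-5 + \left(15 + 8\right)\right)^{2}}} = \frac{1}{75884 + \sqrt{2 \cdot 0 \left(-297\right) + \left(-5 + 23\right)^{2}}} = \frac{1}{75884 + \sqrt{0 + 18^{2}}} = \frac{1}{75884 + \sqrt{0 + 324}} = \frac{1}{75884 + \sqrt{324}} = \frac{1}{75884 + 18} = \frac{1}{75902}$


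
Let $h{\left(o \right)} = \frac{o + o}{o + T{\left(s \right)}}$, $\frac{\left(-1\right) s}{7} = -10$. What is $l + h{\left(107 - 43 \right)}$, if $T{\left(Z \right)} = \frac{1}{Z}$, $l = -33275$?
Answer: $- \frac{149096315}{4481} \approx -33273.0$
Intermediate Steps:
$s = 70$ ($s = \left(-7\right) \left(-10\right) = 70$)
$h{\left(o \right)} = \frac{2 o}{\frac{1}{70} + o}$ ($h{\left(o \right)} = \frac{o + o}{o + \frac{1}{70}} = \frac{2 o}{o + \frac{1}{70}} = \frac{2 o}{\frac{1}{70} + o}$)
$l + h{\left(107 - 43 \right)} = -33275 + \frac{140 \left(107 - 43\right)}{1 + 70 \left(107 - 43\right)} = -33275 + 140 \cdot 64 \frac{1}{1 + 70 \cdot 64} = -33275 + 140 \cdot 64 \frac{1}{1 + 4480} = -33275 + 140 \cdot 64 \cdot \frac{1}{4481} = -33275 + \frac{8960}{4481} = - \frac{149096315}{4481}$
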